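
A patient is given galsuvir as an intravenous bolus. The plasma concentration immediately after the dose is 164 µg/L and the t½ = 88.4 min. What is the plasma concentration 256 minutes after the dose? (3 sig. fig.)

k = ln 2 / 88.4 = 0.007841 min⁻¹
256 min is 2.896 half-lives, so C = 164 × (1/2)^2.896 = 164 × 0.1344 ≈ 22.0 µg/L

22.0 µg/L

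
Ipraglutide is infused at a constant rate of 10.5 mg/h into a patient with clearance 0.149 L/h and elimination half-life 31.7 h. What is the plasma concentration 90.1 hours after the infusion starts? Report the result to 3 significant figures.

Css = rate / CL = 10.5 / 0.149 = 70.47 µg/mL
k = ln 2 / 31.7 = 0.02187 h⁻¹
C(t) = Css (1 − e^(−kt)) = 70.47 × (1 − e^(−1.970)) = 70.47 × 0.8606 ≈ 60.6 µg/mL

60.6 µg/mL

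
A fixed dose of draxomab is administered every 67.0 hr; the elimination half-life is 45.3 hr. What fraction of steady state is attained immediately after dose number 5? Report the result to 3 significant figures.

k = ln 2 / 45.3 = 0.01530 hr⁻¹
f_n = 1 − e^(−nkτ) = 1 − e^(−5 × 0.01530 × 67.0) = 1 − e^(−5.126) = 1 − 0.005941 ≈ 0.994

0.994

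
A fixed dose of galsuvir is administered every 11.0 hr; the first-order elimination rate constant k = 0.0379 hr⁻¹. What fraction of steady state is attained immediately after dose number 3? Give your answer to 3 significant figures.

0.714

f_n = 1 − e^(−nkτ) = 1 − e^(−3 × 0.03790 × 11.0) = 1 − e^(−1.251) = 1 − 0.2863 ≈ 0.714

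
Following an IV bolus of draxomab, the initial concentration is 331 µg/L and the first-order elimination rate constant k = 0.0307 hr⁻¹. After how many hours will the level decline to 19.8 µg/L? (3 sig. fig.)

C(t) = C₀ e^(−kt)  ⇒  t = ln(C₀/C) / k
t = ln(331/19.8) / 0.03070 = 2.816 / 0.03070 ≈ 91.7 hours

91.7 hours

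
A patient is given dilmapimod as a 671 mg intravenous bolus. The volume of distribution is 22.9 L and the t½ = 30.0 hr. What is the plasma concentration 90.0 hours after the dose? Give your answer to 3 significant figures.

3.66 µg/mL

C₀ = dose / V = 671 / 22.9 = 29.30 µg/mL
k = ln 2 / 30.0 = 0.02310 hr⁻¹
C(t) = C₀ e^(−kt) = 29.30 × e^(−0.02310 × 90.0) = 29.30 × e^(−2.079) = 29.30 × 0.1250 ≈ 3.66 µg/mL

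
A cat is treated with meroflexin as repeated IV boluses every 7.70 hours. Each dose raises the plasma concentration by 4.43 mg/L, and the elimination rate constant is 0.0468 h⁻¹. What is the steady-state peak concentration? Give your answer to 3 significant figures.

Fraction remaining after one interval: e^(−kτ) = e^(−0.04680 × 7.70) = 0.6974
R = 1 / (1 − 0.6974) = 3.305
Css,max = 4.43 × 3.305 ≈ 14.6 mg/L

14.6 mg/L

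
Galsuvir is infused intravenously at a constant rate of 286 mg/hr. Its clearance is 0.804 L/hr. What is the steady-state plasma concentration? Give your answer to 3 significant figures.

356 mg/L

Css = infusion rate / CL = 286 / 0.804 ≈ 356 mg/L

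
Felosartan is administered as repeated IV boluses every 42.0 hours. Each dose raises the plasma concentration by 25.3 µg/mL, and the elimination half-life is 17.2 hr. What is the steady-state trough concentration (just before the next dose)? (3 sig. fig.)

k = ln 2 / 17.2 = 0.04030 hr⁻¹
Fraction remaining after one interval: e^(−kτ) = e^(−0.04030 × 42.0) = 0.1840
R = 1 / (1 − 0.1840) = 1.226
Css,max = 25.3 × 1.226 = 31.01 µg/mL
Css,min = Css,max × e^(−kτ) = 31.01 × 0.1840 ≈ 5.71 µg/mL

5.71 µg/mL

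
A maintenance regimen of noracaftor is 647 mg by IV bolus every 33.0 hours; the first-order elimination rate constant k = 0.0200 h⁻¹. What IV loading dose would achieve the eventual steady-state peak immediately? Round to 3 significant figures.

Accumulation ratio R = 1 / (1 − e^(−kτ)) = 1 / (1 − e^(−0.02000×33.0)) = 1 / (1 − 0.5169) = 2.070
Loading dose = maintenance dose × R = 647 × 2.070 ≈ 1340 mg

1340 mg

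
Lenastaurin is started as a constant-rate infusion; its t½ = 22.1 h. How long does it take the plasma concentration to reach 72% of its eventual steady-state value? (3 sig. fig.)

k = ln 2 / 22.1 = 0.03136 h⁻¹
f = 1 − e^(−kt)  ⇒  t = −ln(1 − f) / k
t = −ln(1 − 0.72) / 0.03136 = 1.273 / 0.03136 ≈ 40.6 hours

40.6 hours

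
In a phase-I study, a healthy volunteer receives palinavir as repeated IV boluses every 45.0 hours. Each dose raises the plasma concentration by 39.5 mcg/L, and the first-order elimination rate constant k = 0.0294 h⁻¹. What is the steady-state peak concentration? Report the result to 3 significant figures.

Fraction remaining after one interval: e^(−kτ) = e^(−0.02940 × 45.0) = 0.2663
R = 1 / (1 − 0.2663) = 1.363
Css,max = 39.5 × 1.363 ≈ 53.8 mcg/L

53.8 mcg/L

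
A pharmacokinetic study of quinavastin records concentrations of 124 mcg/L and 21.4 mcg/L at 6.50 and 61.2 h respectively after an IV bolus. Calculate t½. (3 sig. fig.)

k = ln(C₁/C₂) / (t₂ − t₁) = ln(124/21.4) / (61.2 − 6.50)
  = 1.757 / 54.70 = 0.03212 h⁻¹
t½ = ln 2 / k = ln 2 / 0.03212 ≈ 21.6 hours

21.6 hours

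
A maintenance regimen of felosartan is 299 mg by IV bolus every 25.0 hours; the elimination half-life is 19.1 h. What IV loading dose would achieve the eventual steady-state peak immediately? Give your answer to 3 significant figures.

k = ln 2 / 19.1 = 0.03629 h⁻¹
Accumulation ratio R = 1 / (1 − e^(−kτ)) = 1 / (1 − e^(−0.03629×25.0)) = 1 / (1 − 0.4036) = 1.677
Loading dose = maintenance dose × R = 299 × 1.677 ≈ 501 mg

501 mg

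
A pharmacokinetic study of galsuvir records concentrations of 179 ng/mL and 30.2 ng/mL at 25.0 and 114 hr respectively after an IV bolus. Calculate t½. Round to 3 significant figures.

k = ln(C₁/C₂) / (t₂ − t₁) = ln(179/30.2) / (114 − 25.0)
  = 1.780 / 89.00 = 0.01999 hr⁻¹
t½ = ln 2 / k = ln 2 / 0.01999 ≈ 34.7 hours

34.7 hours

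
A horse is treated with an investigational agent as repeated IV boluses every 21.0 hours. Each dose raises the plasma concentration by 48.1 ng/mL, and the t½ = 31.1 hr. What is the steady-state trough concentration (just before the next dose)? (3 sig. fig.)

80.6 ng/mL

k = ln 2 / 31.1 = 0.02229 hr⁻¹
Fraction remaining after one interval: e^(−kτ) = e^(−0.02229 × 21.0) = 0.6262
R = 1 / (1 − 0.6262) = 2.675
Css,max = 48.1 × 2.675 = 128.7 ng/mL
Css,min = Css,max × e^(−kτ) = 128.7 × 0.6262 ≈ 80.6 ng/mL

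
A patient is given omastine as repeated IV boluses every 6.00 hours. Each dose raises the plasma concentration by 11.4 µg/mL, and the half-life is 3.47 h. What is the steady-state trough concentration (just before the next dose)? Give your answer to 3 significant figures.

4.92 µg/mL

k = ln 2 / 3.47 = 0.1998 h⁻¹
Fraction remaining after one interval: e^(−kτ) = e^(−0.1998 × 6.00) = 0.3016
R = 1 / (1 − 0.3016) = 1.432
Css,max = 11.4 × 1.432 = 16.32 µg/mL
Css,min = Css,max × e^(−kτ) = 16.32 × 0.3016 ≈ 4.92 µg/mL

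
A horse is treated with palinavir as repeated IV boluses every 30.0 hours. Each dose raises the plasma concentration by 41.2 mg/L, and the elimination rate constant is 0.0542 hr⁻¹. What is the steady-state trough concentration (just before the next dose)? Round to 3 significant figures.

Fraction remaining after one interval: e^(−kτ) = e^(−0.05420 × 30.0) = 0.1967
R = 1 / (1 − 0.1967) = 1.245
Css,max = 41.2 × 1.245 = 51.29 mg/L
Css,min = Css,max × e^(−kτ) = 51.29 × 0.1967 ≈ 10.1 mg/L

10.1 mg/L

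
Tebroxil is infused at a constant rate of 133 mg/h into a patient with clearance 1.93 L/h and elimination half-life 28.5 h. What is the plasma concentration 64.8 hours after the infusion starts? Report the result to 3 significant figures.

54.7 mg/L

Css = rate / CL = 133 / 1.93 = 68.91 mg/L
k = ln 2 / 28.5 = 0.02432 h⁻¹
C(t) = Css (1 − e^(−kt)) = 68.91 × (1 − e^(−1.576)) = 68.91 × 0.7932 ≈ 54.7 mg/L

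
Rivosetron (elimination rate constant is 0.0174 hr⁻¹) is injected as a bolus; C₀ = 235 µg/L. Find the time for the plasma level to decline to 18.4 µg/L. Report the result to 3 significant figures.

146 hours

C(t) = C₀ e^(−kt)  ⇒  t = ln(C₀/C) / k
t = ln(235/18.4) / 0.01740 = 2.547 / 0.01740 ≈ 146 hours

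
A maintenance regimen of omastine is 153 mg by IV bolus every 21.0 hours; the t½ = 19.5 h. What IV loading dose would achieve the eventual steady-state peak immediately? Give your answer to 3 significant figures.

291 mg

k = ln 2 / 19.5 = 0.03555 h⁻¹
Accumulation ratio R = 1 / (1 − e^(−kτ)) = 1 / (1 − e^(−0.03555×21.0)) = 1 / (1 − 0.4740) = 1.901
Loading dose = maintenance dose × R = 153 × 1.901 ≈ 291 mg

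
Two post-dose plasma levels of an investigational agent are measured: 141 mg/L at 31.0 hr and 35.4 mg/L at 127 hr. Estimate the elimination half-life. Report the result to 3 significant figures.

48.1 hours

k = ln(C₁/C₂) / (t₂ − t₁) = ln(141/35.4) / (127 − 31.0)
  = 1.382 / 96.00 = 0.01440 hr⁻¹
t½ = ln 2 / k = ln 2 / 0.01440 ≈ 48.1 hours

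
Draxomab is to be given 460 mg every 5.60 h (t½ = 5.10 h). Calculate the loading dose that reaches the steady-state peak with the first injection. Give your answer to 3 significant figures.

k = ln 2 / 5.10 = 0.1359 h⁻¹
Accumulation ratio R = 1 / (1 − e^(−kτ)) = 1 / (1 − e^(−0.1359×5.60)) = 1 / (1 − 0.4672) = 1.877
Loading dose = maintenance dose × R = 460 × 1.877 ≈ 863 mg

863 mg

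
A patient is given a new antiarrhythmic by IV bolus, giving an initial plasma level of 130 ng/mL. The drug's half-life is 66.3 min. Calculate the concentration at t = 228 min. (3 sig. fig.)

12.0 ng/mL

k = ln 2 / 66.3 = 0.01045 min⁻¹
228 min is 3.439 half-lives, so C = 130 × (1/2)^3.439 = 130 × 0.09221 ≈ 12.0 ng/mL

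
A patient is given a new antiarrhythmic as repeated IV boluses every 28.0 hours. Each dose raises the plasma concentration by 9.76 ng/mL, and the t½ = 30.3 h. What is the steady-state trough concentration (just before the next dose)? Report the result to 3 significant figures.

k = ln 2 / 30.3 = 0.02288 h⁻¹
Fraction remaining after one interval: e^(−kτ) = e^(−0.02288 × 28.0) = 0.5270
R = 1 / (1 − 0.5270) = 2.114
Css,max = 9.76 × 2.114 = 20.63 ng/mL
Css,min = Css,max × e^(−kτ) = 20.63 × 0.5270 ≈ 10.9 ng/mL

10.9 ng/mL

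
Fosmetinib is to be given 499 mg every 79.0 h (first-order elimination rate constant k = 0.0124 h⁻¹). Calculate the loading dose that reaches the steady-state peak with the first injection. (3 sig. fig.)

799 mg

Accumulation ratio R = 1 / (1 − e^(−kτ)) = 1 / (1 − e^(−0.01240×79.0)) = 1 / (1 − 0.3755) = 1.601
Loading dose = maintenance dose × R = 499 × 1.601 ≈ 799 mg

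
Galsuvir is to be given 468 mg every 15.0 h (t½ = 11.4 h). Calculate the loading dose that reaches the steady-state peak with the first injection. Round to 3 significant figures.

782 mg

k = ln 2 / 11.4 = 0.06080 h⁻¹
Accumulation ratio R = 1 / (1 − e^(−kτ)) = 1 / (1 − e^(−0.06080×15.0)) = 1 / (1 − 0.4017) = 1.671
Loading dose = maintenance dose × R = 468 × 1.671 ≈ 782 mg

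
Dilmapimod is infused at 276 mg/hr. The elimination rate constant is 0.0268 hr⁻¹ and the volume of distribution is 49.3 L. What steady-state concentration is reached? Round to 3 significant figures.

209 µg/mL

CL = k · V = 0.0268 × 49.3 = 1.321 L/hr
Css = rate / CL = 276 / 1.321 ≈ 209 µg/mL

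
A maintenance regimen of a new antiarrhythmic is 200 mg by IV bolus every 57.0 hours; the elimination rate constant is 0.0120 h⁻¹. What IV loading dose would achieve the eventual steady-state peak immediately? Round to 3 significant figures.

Accumulation ratio R = 1 / (1 − e^(−kτ)) = 1 / (1 − e^(−0.01200×57.0)) = 1 / (1 − 0.5046) = 2.019
Loading dose = maintenance dose × R = 200 × 2.019 ≈ 404 mg

404 mg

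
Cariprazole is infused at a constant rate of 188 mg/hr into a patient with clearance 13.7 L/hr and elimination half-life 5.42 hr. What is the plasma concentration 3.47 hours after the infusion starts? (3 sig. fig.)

4.92 µg/mL

Css = rate / CL = 188 / 13.7 = 13.72 µg/mL
k = ln 2 / 5.42 = 0.1279 hr⁻¹
C(t) = Css (1 − e^(−kt)) = 13.72 × (1 − e^(−0.4438)) = 13.72 × 0.3584 ≈ 4.92 µg/mL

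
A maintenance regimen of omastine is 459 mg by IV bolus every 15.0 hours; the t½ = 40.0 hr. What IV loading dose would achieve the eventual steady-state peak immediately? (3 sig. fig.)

2010 mg

k = ln 2 / 40.0 = 0.01733 hr⁻¹
Accumulation ratio R = 1 / (1 − e^(−kτ)) = 1 / (1 − e^(−0.01733×15.0)) = 1 / (1 − 0.7711) = 4.369
Loading dose = maintenance dose × R = 459 × 4.369 ≈ 2010 mg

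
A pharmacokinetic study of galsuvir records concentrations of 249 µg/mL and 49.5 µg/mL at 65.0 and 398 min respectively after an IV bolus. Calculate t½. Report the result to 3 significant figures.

k = ln(C₁/C₂) / (t₂ − t₁) = ln(249/49.5) / (398 − 65.0)
  = 1.615 / 333.0 = 0.004851 min⁻¹
t½ = ln 2 / k = ln 2 / 0.004851 ≈ 143 minutes

143 minutes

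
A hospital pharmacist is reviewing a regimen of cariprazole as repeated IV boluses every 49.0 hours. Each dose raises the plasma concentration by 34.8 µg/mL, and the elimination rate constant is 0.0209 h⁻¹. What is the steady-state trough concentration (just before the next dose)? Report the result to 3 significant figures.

19.5 µg/mL

Fraction remaining after one interval: e^(−kτ) = e^(−0.02090 × 49.0) = 0.3591
R = 1 / (1 − 0.3591) = 1.560
Css,max = 34.8 × 1.560 = 54.30 µg/mL
Css,min = Css,max × e^(−kτ) = 54.30 × 0.3591 ≈ 19.5 µg/mL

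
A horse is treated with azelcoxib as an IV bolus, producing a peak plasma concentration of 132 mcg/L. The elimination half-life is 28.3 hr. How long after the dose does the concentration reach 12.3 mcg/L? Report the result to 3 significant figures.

96.9 hours

k = ln 2 / 28.3 = 0.02449 hr⁻¹
C(t) = C₀ e^(−kt)  ⇒  t = ln(C₀/C) / k
t = ln(132/12.3) / 0.02449 = 2.373 / 0.02449 ≈ 96.9 hours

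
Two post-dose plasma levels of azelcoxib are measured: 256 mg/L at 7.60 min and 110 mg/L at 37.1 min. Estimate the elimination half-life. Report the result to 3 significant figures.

k = ln(C₁/C₂) / (t₂ − t₁) = ln(256/110) / (37.1 − 7.60)
  = 0.8447 / 29.50 = 0.02863 min⁻¹
t½ = ln 2 / k = ln 2 / 0.02863 ≈ 24.2 minutes

24.2 minutes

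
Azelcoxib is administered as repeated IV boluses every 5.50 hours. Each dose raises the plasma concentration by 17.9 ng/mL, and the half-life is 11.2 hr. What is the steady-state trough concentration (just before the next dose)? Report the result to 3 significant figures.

44.1 ng/mL

k = ln 2 / 11.2 = 0.06189 hr⁻¹
Fraction remaining after one interval: e^(−kτ) = e^(−0.06189 × 5.50) = 0.7115
R = 1 / (1 − 0.7115) = 3.466
Css,max = 17.9 × 3.466 = 62.04 ng/mL
Css,min = Css,max × e^(−kτ) = 62.04 × 0.7115 ≈ 44.1 ng/mL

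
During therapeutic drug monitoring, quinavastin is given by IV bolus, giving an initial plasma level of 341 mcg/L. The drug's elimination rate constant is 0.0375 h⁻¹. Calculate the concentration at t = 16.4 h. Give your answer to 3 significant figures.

C(t) = C₀ e^(−kt) = 341 × e^(−0.03750 × 16.4) = 341 × e^(−0.6150) = 341 × 0.5406 ≈ 184 mcg/L

184 mcg/L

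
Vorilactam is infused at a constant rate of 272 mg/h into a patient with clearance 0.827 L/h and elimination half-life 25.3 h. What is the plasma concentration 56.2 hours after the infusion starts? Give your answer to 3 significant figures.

Css = rate / CL = 272 / 0.827 = 328.9 µg/mL
k = ln 2 / 25.3 = 0.02740 h⁻¹
C(t) = Css (1 − e^(−kt)) = 328.9 × (1 − e^(−1.540)) = 328.9 × 0.7856 ≈ 258 µg/mL

258 µg/mL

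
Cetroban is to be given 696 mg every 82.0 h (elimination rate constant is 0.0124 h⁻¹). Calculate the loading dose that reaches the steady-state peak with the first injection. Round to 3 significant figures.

Accumulation ratio R = 1 / (1 − e^(−kτ)) = 1 / (1 − e^(−0.01240×82.0)) = 1 / (1 − 0.3618) = 1.567
Loading dose = maintenance dose × R = 696 × 1.567 ≈ 1090 mg

1090 mg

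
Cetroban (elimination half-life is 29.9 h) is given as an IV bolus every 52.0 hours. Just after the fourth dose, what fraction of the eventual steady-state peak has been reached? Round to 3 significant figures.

k = ln 2 / 29.9 = 0.02318 h⁻¹
f_n = 1 − e^(−nkτ) = 1 − e^(−4 × 0.02318 × 52.0) = 1 − e^(−4.822) = 1 − 0.008052 ≈ 0.992

0.992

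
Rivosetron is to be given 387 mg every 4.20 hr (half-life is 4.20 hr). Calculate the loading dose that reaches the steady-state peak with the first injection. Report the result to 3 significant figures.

774 mg

k = ln 2 / 4.20 = 0.1650 hr⁻¹
Accumulation ratio R = 1 / (1 − e^(−kτ)) = 1 / (1 − e^(−0.1650×4.20)) = 1 / (1 − 0.5000) = 2.000
Loading dose = maintenance dose × R = 387 × 2.000 ≈ 774 mg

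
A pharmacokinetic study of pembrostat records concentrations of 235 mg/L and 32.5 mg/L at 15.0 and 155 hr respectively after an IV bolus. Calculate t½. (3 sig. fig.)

k = ln(C₁/C₂) / (t₂ − t₁) = ln(235/32.5) / (155 − 15.0)
  = 1.978 / 140.0 = 0.01413 hr⁻¹
t½ = ln 2 / k = ln 2 / 0.01413 ≈ 49.1 hours

49.1 hours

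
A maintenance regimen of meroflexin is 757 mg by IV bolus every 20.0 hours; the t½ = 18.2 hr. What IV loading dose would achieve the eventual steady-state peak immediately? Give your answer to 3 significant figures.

1420 mg

k = ln 2 / 18.2 = 0.03809 hr⁻¹
Accumulation ratio R = 1 / (1 − e^(−kτ)) = 1 / (1 − e^(−0.03809×20.0)) = 1 / (1 − 0.4669) = 1.876
Loading dose = maintenance dose × R = 757 × 1.876 ≈ 1420 mg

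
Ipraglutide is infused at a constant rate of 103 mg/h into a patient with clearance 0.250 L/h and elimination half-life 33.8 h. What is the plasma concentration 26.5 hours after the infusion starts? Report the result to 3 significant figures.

Css = rate / CL = 103 / 0.250 = 412.0 mg/L
k = ln 2 / 33.8 = 0.02051 h⁻¹
C(t) = Css (1 − e^(−kt)) = 412.0 × (1 − e^(−0.5434)) = 412.0 × 0.4193 ≈ 173 mg/L

173 mg/L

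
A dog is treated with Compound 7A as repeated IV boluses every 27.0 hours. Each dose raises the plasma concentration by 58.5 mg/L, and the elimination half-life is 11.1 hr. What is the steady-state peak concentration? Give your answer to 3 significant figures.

71.8 mg/L

k = ln 2 / 11.1 = 0.06245 hr⁻¹
Fraction remaining after one interval: e^(−kτ) = e^(−0.06245 × 27.0) = 0.1853
R = 1 / (1 − 0.1853) = 1.227
Css,max = 58.5 × 1.227 ≈ 71.8 mg/L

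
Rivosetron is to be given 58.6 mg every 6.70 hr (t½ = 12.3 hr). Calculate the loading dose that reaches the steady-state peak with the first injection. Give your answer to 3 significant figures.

186 mg

k = ln 2 / 12.3 = 0.05635 hr⁻¹
Accumulation ratio R = 1 / (1 − e^(−kτ)) = 1 / (1 − e^(−0.05635×6.70)) = 1 / (1 − 0.6855) = 3.180
Loading dose = maintenance dose × R = 58.6 × 3.180 ≈ 186 mg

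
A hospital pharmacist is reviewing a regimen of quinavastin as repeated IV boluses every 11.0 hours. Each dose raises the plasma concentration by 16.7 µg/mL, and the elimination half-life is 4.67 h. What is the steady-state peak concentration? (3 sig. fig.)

20.8 µg/mL

k = ln 2 / 4.67 = 0.1484 h⁻¹
Fraction remaining after one interval: e^(−kτ) = e^(−0.1484 × 11.0) = 0.1954
R = 1 / (1 − 0.1954) = 1.243
Css,max = 16.7 × 1.243 ≈ 20.8 µg/mL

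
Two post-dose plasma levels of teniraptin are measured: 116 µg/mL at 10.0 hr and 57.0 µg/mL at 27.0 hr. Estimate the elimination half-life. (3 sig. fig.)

k = ln(C₁/C₂) / (t₂ − t₁) = ln(116/57.0) / (27.0 − 10.0)
  = 0.7105 / 17.00 = 0.04180 hr⁻¹
t½ = ln 2 / k = ln 2 / 0.04180 ≈ 16.6 hours

16.6 hours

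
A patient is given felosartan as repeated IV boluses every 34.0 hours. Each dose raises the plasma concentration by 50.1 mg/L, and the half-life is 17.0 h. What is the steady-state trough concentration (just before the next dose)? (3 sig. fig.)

16.7 mg/L

k = ln 2 / 17.0 = 0.04077 h⁻¹
Fraction remaining after one interval: e^(−kτ) = e^(−0.04077 × 34.0) = 0.2500
R = 1 / (1 − 0.2500) = 1.333
Css,max = 50.1 × 1.333 = 66.80 mg/L
Css,min = Css,max × e^(−kτ) = 66.80 × 0.2500 ≈ 16.7 mg/L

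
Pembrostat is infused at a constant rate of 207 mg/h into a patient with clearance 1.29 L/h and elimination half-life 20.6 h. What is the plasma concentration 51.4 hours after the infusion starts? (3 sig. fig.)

132 mg/L

Css = rate / CL = 207 / 1.29 = 160.5 mg/L
k = ln 2 / 20.6 = 0.03365 h⁻¹
C(t) = Css (1 − e^(−kt)) = 160.5 × (1 − e^(−1.730)) = 160.5 × 0.8226 ≈ 132 mg/L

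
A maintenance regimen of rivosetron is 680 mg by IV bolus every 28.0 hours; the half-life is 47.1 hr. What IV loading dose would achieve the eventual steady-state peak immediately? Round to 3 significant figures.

k = ln 2 / 47.1 = 0.01472 hr⁻¹
Accumulation ratio R = 1 / (1 − e^(−kτ)) = 1 / (1 − e^(−0.01472×28.0)) = 1 / (1 − 0.6623) = 2.961
Loading dose = maintenance dose × R = 680 × 2.961 ≈ 2010 mg

2010 mg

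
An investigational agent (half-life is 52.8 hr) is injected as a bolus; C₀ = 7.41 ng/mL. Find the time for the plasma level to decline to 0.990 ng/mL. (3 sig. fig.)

153 hours

k = ln 2 / 52.8 = 0.01313 hr⁻¹
C(t) = C₀ e^(−kt)  ⇒  t = ln(C₀/C) / k
t = ln(7.41/0.990) / 0.01313 = 2.013 / 0.01313 ≈ 153 hours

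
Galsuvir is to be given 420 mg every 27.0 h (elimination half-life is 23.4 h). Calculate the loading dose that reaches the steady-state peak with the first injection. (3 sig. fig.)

763 mg

k = ln 2 / 23.4 = 0.02962 h⁻¹
Accumulation ratio R = 1 / (1 − e^(−kτ)) = 1 / (1 − e^(−0.02962×27.0)) = 1 / (1 − 0.4494) = 1.816
Loading dose = maintenance dose × R = 420 × 1.816 ≈ 763 mg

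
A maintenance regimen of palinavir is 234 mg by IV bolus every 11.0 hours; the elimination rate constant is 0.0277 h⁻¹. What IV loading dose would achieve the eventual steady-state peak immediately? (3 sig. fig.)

891 mg

Accumulation ratio R = 1 / (1 − e^(−kτ)) = 1 / (1 − e^(−0.02770×11.0)) = 1 / (1 − 0.7373) = 3.807
Loading dose = maintenance dose × R = 234 × 3.807 ≈ 891 mg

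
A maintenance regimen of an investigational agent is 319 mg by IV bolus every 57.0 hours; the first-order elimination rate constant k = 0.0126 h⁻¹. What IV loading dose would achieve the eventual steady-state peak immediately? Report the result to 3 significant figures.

623 mg

Accumulation ratio R = 1 / (1 − e^(−kτ)) = 1 / (1 − e^(−0.01260×57.0)) = 1 / (1 − 0.4876) = 1.952
Loading dose = maintenance dose × R = 319 × 1.952 ≈ 623 mg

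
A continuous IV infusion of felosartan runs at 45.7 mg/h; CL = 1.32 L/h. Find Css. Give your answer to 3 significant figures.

34.6 mg/L

Css = infusion rate / CL = 45.7 / 1.32 ≈ 34.6 mg/L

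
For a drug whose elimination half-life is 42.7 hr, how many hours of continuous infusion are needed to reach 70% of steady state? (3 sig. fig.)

74.2 hours

k = ln 2 / 42.7 = 0.01623 hr⁻¹
f = 1 − e^(−kt)  ⇒  t = −ln(1 − f) / k
t = −ln(1 − 0.7) / 0.01623 = 1.204 / 0.01623 ≈ 74.2 hours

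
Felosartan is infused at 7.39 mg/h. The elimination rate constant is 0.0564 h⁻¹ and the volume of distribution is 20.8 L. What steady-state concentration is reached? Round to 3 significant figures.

CL = k · V = 0.0564 × 20.8 = 1.173 L/h
Css = rate / CL = 7.39 / 1.173 ≈ 6.30 µg/mL

6.30 µg/mL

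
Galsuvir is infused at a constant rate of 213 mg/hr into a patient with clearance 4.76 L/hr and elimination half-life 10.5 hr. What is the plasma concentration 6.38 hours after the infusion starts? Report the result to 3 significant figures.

15.4 mg/L

Css = rate / CL = 213 / 4.76 = 44.75 mg/L
k = ln 2 / 10.5 = 0.06601 hr⁻¹
C(t) = Css (1 − e^(−kt)) = 44.75 × (1 − e^(−0.4212)) = 44.75 × 0.3437 ≈ 15.4 mg/L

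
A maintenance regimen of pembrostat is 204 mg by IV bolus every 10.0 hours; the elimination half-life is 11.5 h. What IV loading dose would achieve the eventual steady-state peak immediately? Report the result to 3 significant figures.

k = ln 2 / 11.5 = 0.06027 h⁻¹
Accumulation ratio R = 1 / (1 − e^(−kτ)) = 1 / (1 − e^(−0.06027×10.0)) = 1 / (1 − 0.5473) = 2.209
Loading dose = maintenance dose × R = 204 × 2.209 ≈ 451 mg

451 mg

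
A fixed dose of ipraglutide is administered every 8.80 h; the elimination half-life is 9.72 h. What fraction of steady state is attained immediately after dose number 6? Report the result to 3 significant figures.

0.977

k = ln 2 / 9.72 = 0.07131 h⁻¹
f_n = 1 − e^(−nkτ) = 1 − e^(−6 × 0.07131 × 8.80) = 1 − e^(−3.765) = 1 − 0.02316 ≈ 0.977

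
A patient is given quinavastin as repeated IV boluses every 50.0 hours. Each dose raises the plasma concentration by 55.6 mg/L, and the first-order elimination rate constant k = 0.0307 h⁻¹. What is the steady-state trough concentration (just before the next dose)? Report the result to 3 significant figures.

Fraction remaining after one interval: e^(−kτ) = e^(−0.03070 × 50.0) = 0.2155
R = 1 / (1 − 0.2155) = 1.275
Css,max = 55.6 × 1.275 = 70.87 mg/L
Css,min = Css,max × e^(−kτ) = 70.87 × 0.2155 ≈ 15.3 mg/L

15.3 mg/L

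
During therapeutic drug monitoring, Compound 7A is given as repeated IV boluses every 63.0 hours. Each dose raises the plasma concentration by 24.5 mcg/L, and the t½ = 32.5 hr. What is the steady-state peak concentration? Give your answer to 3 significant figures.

k = ln 2 / 32.5 = 0.02133 hr⁻¹
Fraction remaining after one interval: e^(−kτ) = e^(−0.02133 × 63.0) = 0.2609
R = 1 / (1 − 0.2609) = 1.353
Css,max = 24.5 × 1.353 ≈ 33.1 mcg/L

33.1 mcg/L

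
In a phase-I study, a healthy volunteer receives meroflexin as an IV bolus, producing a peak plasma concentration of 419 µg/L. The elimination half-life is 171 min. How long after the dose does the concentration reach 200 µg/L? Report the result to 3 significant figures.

182 minutes

k = ln 2 / 171 = 0.004053 min⁻¹
C(t) = C₀ e^(−kt)  ⇒  t = ln(C₀/C) / k
t = ln(419/200) / 0.004053 = 0.7396 / 0.004053 ≈ 182 minutes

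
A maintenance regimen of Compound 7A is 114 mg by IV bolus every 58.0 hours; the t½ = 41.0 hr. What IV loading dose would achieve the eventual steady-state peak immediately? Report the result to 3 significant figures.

182 mg

k = ln 2 / 41.0 = 0.01691 hr⁻¹
Accumulation ratio R = 1 / (1 − e^(−kτ)) = 1 / (1 − e^(−0.01691×58.0)) = 1 / (1 − 0.3751) = 1.600
Loading dose = maintenance dose × R = 114 × 1.600 ≈ 182 mg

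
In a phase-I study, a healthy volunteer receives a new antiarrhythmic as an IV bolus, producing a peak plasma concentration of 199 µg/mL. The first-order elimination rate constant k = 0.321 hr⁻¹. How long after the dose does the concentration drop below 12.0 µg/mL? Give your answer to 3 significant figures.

C(t) = C₀ e^(−kt)  ⇒  t = ln(C₀/C) / k
t = ln(199/12.0) / 0.3210 = 2.808 / 0.3210 ≈ 8.75 hours

8.75 hours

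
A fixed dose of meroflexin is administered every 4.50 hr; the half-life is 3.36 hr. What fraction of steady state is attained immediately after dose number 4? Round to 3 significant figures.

0.976

k = ln 2 / 3.36 = 0.2063 hr⁻¹
f_n = 1 − e^(−nkτ) = 1 − e^(−4 × 0.2063 × 4.50) = 1 − e^(−3.713) = 1 − 0.02440 ≈ 0.976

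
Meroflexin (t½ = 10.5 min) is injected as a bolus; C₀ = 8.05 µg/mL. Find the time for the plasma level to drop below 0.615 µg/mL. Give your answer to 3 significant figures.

39.0 minutes

k = ln 2 / 10.5 = 0.06601 min⁻¹
C(t) = C₀ e^(−kt)  ⇒  t = ln(C₀/C) / k
t = ln(8.05/0.615) / 0.06601 = 2.572 / 0.06601 ≈ 39.0 minutes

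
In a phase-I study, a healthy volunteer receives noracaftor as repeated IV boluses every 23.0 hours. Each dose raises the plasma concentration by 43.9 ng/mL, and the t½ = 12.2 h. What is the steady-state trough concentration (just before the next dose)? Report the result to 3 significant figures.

16.3 ng/mL

k = ln 2 / 12.2 = 0.05682 h⁻¹
Fraction remaining after one interval: e^(−kτ) = e^(−0.05682 × 23.0) = 0.2707
R = 1 / (1 − 0.2707) = 1.371
Css,max = 43.9 × 1.371 = 60.19 ng/mL
Css,min = Css,max × e^(−kτ) = 60.19 × 0.2707 ≈ 16.3 ng/mL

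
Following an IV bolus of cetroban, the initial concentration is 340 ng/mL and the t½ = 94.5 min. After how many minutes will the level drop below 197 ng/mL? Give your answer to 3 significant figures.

k = ln 2 / 94.5 = 0.007335 min⁻¹
C(t) = C₀ e^(−kt)  ⇒  t = ln(C₀/C) / k
t = ln(340/197) / 0.007335 = 0.5457 / 0.007335 ≈ 74.4 minutes

74.4 minutes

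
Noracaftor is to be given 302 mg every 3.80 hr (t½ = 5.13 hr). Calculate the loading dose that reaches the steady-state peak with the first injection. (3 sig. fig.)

752 mg

k = ln 2 / 5.13 = 0.1351 hr⁻¹
Accumulation ratio R = 1 / (1 − e^(−kτ)) = 1 / (1 − e^(−0.1351×3.80)) = 1 / (1 − 0.5984) = 2.490
Loading dose = maintenance dose × R = 302 × 2.490 ≈ 752 mg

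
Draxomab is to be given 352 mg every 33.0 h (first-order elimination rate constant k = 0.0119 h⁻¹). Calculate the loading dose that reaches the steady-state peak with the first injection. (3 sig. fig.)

1080 mg

Accumulation ratio R = 1 / (1 − e^(−kτ)) = 1 / (1 − e^(−0.01190×33.0)) = 1 / (1 − 0.6752) = 3.079
Loading dose = maintenance dose × R = 352 × 3.079 ≈ 1080 mg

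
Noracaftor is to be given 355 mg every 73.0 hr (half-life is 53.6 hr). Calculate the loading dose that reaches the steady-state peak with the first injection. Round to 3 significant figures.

k = ln 2 / 53.6 = 0.01293 hr⁻¹
Accumulation ratio R = 1 / (1 − e^(−kτ)) = 1 / (1 − e^(−0.01293×73.0)) = 1 / (1 − 0.3891) = 1.637
Loading dose = maintenance dose × R = 355 × 1.637 ≈ 581 mg

581 mg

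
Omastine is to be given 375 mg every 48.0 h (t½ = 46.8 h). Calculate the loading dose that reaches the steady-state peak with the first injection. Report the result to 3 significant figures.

k = ln 2 / 46.8 = 0.01481 h⁻¹
Accumulation ratio R = 1 / (1 − e^(−kτ)) = 1 / (1 − e^(−0.01481×48.0)) = 1 / (1 − 0.4912) = 1.965
Loading dose = maintenance dose × R = 375 × 1.965 ≈ 737 mg

737 mg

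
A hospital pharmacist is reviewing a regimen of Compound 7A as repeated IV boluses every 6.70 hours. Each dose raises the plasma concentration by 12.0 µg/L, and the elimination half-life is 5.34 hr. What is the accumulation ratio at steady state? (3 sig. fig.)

1.72

k = ln 2 / 5.34 = 0.1298 hr⁻¹
Fraction remaining after one interval: e^(−kτ) = e^(−0.1298 × 6.70) = 0.4191
R = 1 / (1 − 0.4191) = 1 / 0.5809 ≈ 1.72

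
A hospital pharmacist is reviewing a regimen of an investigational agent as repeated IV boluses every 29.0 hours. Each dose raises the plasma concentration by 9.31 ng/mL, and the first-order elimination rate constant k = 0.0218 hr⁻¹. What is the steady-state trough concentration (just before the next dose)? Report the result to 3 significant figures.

10.6 ng/mL

Fraction remaining after one interval: e^(−kτ) = e^(−0.02180 × 29.0) = 0.5314
R = 1 / (1 − 0.5314) = 2.134
Css,max = 9.31 × 2.134 = 19.87 ng/mL
Css,min = Css,max × e^(−kτ) = 19.87 × 0.5314 ≈ 10.6 ng/mL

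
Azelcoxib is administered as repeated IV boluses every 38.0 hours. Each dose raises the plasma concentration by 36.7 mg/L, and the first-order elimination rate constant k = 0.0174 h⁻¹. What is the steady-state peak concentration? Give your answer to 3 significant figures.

Fraction remaining after one interval: e^(−kτ) = e^(−0.01740 × 38.0) = 0.5162
R = 1 / (1 − 0.5162) = 2.067
Css,max = 36.7 × 2.067 ≈ 75.9 mg/L

75.9 mg/L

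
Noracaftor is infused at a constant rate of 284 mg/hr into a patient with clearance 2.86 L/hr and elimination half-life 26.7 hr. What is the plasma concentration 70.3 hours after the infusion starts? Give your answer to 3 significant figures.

Css = rate / CL = 284 / 2.86 = 99.30 µg/mL
k = ln 2 / 26.7 = 0.02596 hr⁻¹
C(t) = Css (1 − e^(−kt)) = 99.30 × (1 − e^(−1.825)) = 99.30 × 0.8388 ≈ 83.3 µg/mL

83.3 µg/mL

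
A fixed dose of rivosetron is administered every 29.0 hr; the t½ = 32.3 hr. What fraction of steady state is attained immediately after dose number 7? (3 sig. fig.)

0.987

k = ln 2 / 32.3 = 0.02146 hr⁻¹
f_n = 1 − e^(−nkτ) = 1 − e^(−7 × 0.02146 × 29.0) = 1 − e^(−4.356) = 1 − 0.01283 ≈ 0.987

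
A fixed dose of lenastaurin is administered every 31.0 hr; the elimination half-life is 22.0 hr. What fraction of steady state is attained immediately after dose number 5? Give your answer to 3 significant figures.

k = ln 2 / 22.0 = 0.03151 hr⁻¹
f_n = 1 − e^(−nkτ) = 1 − e^(−5 × 0.03151 × 31.0) = 1 − e^(−4.884) = 1 − 0.007570 ≈ 0.992

0.992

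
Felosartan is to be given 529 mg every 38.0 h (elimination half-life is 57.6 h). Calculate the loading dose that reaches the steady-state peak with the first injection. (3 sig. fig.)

1440 mg

k = ln 2 / 57.6 = 0.01203 h⁻¹
Accumulation ratio R = 1 / (1 − e^(−kτ)) = 1 / (1 − e^(−0.01203×38.0)) = 1 / (1 − 0.6330) = 2.725
Loading dose = maintenance dose × R = 529 × 2.725 ≈ 1440 mg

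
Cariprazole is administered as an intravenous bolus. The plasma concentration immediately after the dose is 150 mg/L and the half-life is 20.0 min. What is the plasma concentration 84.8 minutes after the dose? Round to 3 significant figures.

7.94 mg/L

k = ln 2 / 20.0 = 0.03466 min⁻¹
84.8 min is 4.240 half-lives, so C = 150 × (1/2)^4.240 = 150 × 0.05292 ≈ 7.94 mg/L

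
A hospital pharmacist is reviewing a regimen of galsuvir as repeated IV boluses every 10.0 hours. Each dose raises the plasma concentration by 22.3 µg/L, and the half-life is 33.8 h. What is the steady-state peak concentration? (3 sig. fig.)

k = ln 2 / 33.8 = 0.02051 h⁻¹
Fraction remaining after one interval: e^(−kτ) = e^(−0.02051 × 10.0) = 0.8146
R = 1 / (1 − 0.8146) = 5.393
Css,max = 22.3 × 5.393 ≈ 120 µg/L

120 µg/L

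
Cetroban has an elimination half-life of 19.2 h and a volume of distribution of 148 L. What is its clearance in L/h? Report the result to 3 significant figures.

k = ln 2 / t½ = ln 2 / 19.2 = 0.03610 h⁻¹
CL = k · V = 0.03610 × 148 ≈ 5.34 L/h

5.34 L/h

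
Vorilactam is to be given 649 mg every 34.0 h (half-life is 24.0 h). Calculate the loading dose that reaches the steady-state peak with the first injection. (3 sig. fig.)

k = ln 2 / 24.0 = 0.02888 h⁻¹
Accumulation ratio R = 1 / (1 − e^(−kτ)) = 1 / (1 − e^(−0.02888×34.0)) = 1 / (1 − 0.3746) = 1.599
Loading dose = maintenance dose × R = 649 × 1.599 ≈ 1040 mg

1040 mg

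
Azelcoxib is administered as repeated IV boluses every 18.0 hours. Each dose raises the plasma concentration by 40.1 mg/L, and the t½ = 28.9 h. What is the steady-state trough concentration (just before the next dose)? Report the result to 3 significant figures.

k = ln 2 / 28.9 = 0.02398 h⁻¹
Fraction remaining after one interval: e^(−kτ) = e^(−0.02398 × 18.0) = 0.6494
R = 1 / (1 − 0.6494) = 2.852
Css,max = 40.1 × 2.852 = 114.4 mg/L
Css,min = Css,max × e^(−kτ) = 114.4 × 0.6494 ≈ 74.3 mg/L

74.3 mg/L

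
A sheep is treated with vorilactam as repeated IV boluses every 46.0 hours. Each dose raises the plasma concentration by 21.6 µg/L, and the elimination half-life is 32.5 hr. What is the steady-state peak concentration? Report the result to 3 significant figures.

34.6 µg/L

k = ln 2 / 32.5 = 0.02133 hr⁻¹
Fraction remaining after one interval: e^(−kτ) = e^(−0.02133 × 46.0) = 0.3749
R = 1 / (1 − 0.3749) = 1.600
Css,max = 21.6 × 1.600 ≈ 34.6 µg/L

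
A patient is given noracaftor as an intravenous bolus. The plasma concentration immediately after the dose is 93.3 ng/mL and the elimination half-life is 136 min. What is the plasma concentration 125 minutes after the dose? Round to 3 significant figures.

k = ln 2 / 136 = 0.005097 min⁻¹
125 min is 0.9191 half-lives, so C = 93.3 × (1/2)^0.9191 = 93.3 × 0.5288 ≈ 49.3 ng/mL

49.3 ng/mL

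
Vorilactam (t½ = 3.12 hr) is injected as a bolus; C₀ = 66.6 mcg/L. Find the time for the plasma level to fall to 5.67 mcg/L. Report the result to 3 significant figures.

11.1 hours

k = ln 2 / 3.12 = 0.2222 hr⁻¹
C(t) = C₀ e^(−kt)  ⇒  t = ln(C₀/C) / k
t = ln(66.6/5.67) / 0.2222 = 2.464 / 0.2222 ≈ 11.1 hours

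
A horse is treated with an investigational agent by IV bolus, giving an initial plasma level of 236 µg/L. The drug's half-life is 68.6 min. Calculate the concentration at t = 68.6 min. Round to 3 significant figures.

118 µg/L

k = ln 2 / 68.6 = 0.01010 min⁻¹
68.6 min is 1.000 half-lives, so C = 236 × (1/2)^1.000 = 236 × 0.5000 ≈ 118 µg/L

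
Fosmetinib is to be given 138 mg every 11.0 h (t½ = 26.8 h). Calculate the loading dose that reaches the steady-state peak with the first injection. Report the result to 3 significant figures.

557 mg

k = ln 2 / 26.8 = 0.02586 h⁻¹
Accumulation ratio R = 1 / (1 − e^(−kτ)) = 1 / (1 − e^(−0.02586×11.0)) = 1 / (1 − 0.7524) = 4.039
Loading dose = maintenance dose × R = 138 × 4.039 ≈ 557 mg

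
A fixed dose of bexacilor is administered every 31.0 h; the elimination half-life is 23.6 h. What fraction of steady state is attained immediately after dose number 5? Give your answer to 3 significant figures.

k = ln 2 / 23.6 = 0.02937 h⁻¹
f_n = 1 − e^(−nkτ) = 1 − e^(−5 × 0.02937 × 31.0) = 1 − e^(−4.552) = 1 − 0.01054 ≈ 0.989

0.989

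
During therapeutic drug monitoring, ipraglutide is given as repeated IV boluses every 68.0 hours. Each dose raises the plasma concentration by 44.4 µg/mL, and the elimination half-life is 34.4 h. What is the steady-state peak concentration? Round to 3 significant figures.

59.5 µg/mL

k = ln 2 / 34.4 = 0.02015 h⁻¹
Fraction remaining after one interval: e^(−kτ) = e^(−0.02015 × 68.0) = 0.2541
R = 1 / (1 − 0.2541) = 1.341
Css,max = 44.4 × 1.341 ≈ 59.5 µg/mL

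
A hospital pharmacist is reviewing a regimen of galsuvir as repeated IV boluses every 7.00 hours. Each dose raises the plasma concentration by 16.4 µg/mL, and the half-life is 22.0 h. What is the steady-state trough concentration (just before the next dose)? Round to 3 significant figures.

66.5 µg/mL

k = ln 2 / 22.0 = 0.03151 h⁻¹
Fraction remaining after one interval: e^(−kτ) = e^(−0.03151 × 7.00) = 0.8021
R = 1 / (1 − 0.8021) = 5.053
Css,max = 16.4 × 5.053 = 82.86 µg/mL
Css,min = Css,max × e^(−kτ) = 82.86 × 0.8021 ≈ 66.5 µg/mL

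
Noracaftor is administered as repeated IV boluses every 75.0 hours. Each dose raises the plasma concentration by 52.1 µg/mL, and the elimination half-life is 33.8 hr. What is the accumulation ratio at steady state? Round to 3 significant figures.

k = ln 2 / 33.8 = 0.02051 hr⁻¹
Fraction remaining after one interval: e^(−kτ) = e^(−0.02051 × 75.0) = 0.2148
R = 1 / (1 − 0.2148) = 1 / 0.7852 ≈ 1.27

1.27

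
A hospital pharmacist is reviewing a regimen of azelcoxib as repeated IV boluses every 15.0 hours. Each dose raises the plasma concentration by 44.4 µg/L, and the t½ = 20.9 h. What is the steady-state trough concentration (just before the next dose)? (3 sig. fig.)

68.9 µg/L

k = ln 2 / 20.9 = 0.03316 h⁻¹
Fraction remaining after one interval: e^(−kτ) = e^(−0.03316 × 15.0) = 0.6081
R = 1 / (1 − 0.6081) = 2.551
Css,max = 44.4 × 2.551 = 113.3 µg/L
Css,min = Css,max × e^(−kτ) = 113.3 × 0.6081 ≈ 68.9 µg/L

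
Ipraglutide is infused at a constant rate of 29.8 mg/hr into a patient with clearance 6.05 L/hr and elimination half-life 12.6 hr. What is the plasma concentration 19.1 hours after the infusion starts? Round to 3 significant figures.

3.20 mg/L

Css = rate / CL = 29.8 / 6.05 = 4.926 mg/L
k = ln 2 / 12.6 = 0.05501 hr⁻¹
C(t) = Css (1 − e^(−kt)) = 4.926 × (1 − e^(−1.051)) = 4.926 × 0.6503 ≈ 3.20 mg/L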